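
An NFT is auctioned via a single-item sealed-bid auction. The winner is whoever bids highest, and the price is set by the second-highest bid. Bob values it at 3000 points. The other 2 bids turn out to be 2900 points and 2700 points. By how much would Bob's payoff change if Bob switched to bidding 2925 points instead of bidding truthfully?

The highest competing bid is 2900 points.
Bidding truthfully at 3000 points: Bob has the top bid, wins, and pays the second-highest bid 2900 points. Payoff = 3000 points − 2900 points = 100 points.
Bidding 2925 points: Bob has the top bid, wins, and pays the second-highest bid 2900 points. Payoff = 3000 points − 2900 points = 100 points.
Change = 100 points − 100 points = 0 points.
The bid only affects whether you win, not the price — here both bids land on the same side of the top rival bid, so the deviation is payoff-neutral.

Change in payoff: 0 points.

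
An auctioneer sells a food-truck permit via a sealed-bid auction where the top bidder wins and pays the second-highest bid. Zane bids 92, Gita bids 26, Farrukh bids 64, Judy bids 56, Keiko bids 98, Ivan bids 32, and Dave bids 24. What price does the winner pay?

Ordered from highest: Keiko 98; Zane 92; Farrukh 64; Judy 56; Ivan 32; Gita 26; Dave 24.
Keiko is the highest bidder, so Keiko wins.
Under the second-price rule, the price is the second-highest bid: 92.

92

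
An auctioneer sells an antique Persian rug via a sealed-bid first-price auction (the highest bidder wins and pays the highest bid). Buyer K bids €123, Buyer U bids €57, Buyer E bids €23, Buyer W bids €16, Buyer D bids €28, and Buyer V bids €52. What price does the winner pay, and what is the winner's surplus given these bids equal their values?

Ordered from highest: Buyer K €123; Buyer U €57; Buyer V €52; Buyer D €28; Buyer E €23; Buyer W €16.
Buyer K is the highest bidder, so Buyer K wins.
Under the first-price rule, the price is the highest bid: €123.
Surplus = €123 − €123 = €0.

Price €123; surplus €0.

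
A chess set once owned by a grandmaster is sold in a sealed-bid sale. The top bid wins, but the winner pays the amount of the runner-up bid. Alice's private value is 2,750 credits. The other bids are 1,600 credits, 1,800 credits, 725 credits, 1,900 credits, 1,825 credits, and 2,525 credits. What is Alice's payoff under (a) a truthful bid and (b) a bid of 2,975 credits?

(a) 225 credits  (b) 225 credits

The highest competing bid is 2,525 credits.
Bidding truthfully at 2,750 credits: Alice has the top bid, wins, and pays the second-highest bid 2,525 credits. Payoff = 2,750 credits − 2,525 credits = 225 credits.
Bidding 2,975 credits: Alice has the top bid, wins, and pays the second-highest bid 2,525 credits. Payoff = 2,750 credits − 2,525 credits = 225 credits.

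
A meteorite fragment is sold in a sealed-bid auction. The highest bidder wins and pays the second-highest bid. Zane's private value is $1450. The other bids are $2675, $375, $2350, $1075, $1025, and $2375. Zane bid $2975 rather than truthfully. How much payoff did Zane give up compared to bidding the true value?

$1225

The highest competing bid is $2675.
Bidding truthfully at $1450: the top bid is $2675 (a rival), so Zane loses. Payoff = $0.
Bidding $2975: Zane has the top bid, wins, and pays the second-highest bid $2675. Payoff = $1450 − $2675 = -$1225.
Regret = truthful payoff − actual payoff = $0 − -$1225 = $1225.
This is the dominant-strategy logic: truthful bidding weakly beats any alternative.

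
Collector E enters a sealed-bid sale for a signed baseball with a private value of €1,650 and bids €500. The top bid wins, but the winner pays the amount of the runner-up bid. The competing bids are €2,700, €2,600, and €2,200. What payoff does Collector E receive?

Highest competing bid: €2,700.
Collector E's bid €500 is not the highest, so Collector E loses, pays nothing, and earns zero payoff.

Payoff = €0.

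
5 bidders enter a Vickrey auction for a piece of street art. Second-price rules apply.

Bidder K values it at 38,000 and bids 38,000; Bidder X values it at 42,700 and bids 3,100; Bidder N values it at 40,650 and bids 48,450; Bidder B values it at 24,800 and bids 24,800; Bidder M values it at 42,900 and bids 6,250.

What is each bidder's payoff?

Ordered from highest: Bidder N 48,450 > Bidder K 38,000 > Bidder B 24,800 > Bidder M 6,250 > Bidder X 3,100.
Bidder N has the top bid and wins; the price is the second-highest bid, 38,000.
Bidder N's payoff = 40,650 − 38,000 = 2,650. All other bidders lose, so their payoff is 0.

Bidder K 0, Bidder X 0, Bidder N 2,650, Bidder B 0, Bidder M 0.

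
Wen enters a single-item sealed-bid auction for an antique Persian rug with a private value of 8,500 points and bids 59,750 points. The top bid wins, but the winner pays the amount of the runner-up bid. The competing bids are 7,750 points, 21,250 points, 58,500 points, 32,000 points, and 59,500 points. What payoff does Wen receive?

Payoff = -51,000 points.

Highest competing bid: 59,500 points.
Wen's bid 59,750 points is the highest overall, so Wen wins and pays the second-highest bid, 59,500 points.
Payoff = value − price = 8,500 points − 59,500 points = -51,000 points.
Overbidding won the item at a price above value — truthful bidding would have avoided this loss.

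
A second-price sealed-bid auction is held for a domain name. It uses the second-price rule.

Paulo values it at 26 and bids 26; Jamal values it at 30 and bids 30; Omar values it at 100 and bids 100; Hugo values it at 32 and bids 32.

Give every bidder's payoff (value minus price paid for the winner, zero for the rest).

Ordered from highest: Omar 100, then Hugo 32, then Jamal 30, then Paulo 26.
Omar has the top bid and wins; the price is the second-highest bid, 32.
Omar's payoff = 100 − 32 = 68. All other bidders lose, so their payoff is 0.

Paulo 0, Jamal 0, Omar 68, Hugo 0.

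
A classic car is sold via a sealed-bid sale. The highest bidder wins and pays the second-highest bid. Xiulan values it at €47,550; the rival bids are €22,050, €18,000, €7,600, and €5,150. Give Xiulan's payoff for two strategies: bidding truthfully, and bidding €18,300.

The highest competing bid is €22,050.
Bidding truthfully at €47,550: Xiulan has the top bid, wins, and pays the second-highest bid €22,050. Payoff = €47,550 − €22,050 = €25,500.
Bidding €18,300: the top bid is €22,050 (a rival), so Xiulan loses. Payoff = €0.

Truthful: €25,500; alternative: €0.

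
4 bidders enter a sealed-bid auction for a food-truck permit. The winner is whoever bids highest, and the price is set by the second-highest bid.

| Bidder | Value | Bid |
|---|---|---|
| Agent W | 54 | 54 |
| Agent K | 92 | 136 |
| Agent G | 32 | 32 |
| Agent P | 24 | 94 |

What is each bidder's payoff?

Ordered from highest: Agent K 136, then Agent P 94, then Agent W 54, then Agent G 32.
Agent K has the top bid and wins; the price is the second-highest bid, 94.
Agent K's payoff = 92 − 94 = -2. All other bidders lose, so their payoff is 0.

Payoffs: Agent W 0, Agent K -2, Agent G 0, Agent P 0.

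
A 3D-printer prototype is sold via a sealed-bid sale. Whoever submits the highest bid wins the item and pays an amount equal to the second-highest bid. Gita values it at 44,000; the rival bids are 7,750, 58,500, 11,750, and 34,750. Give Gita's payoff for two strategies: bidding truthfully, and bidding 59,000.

Truthful: 0; alternative: -14,500.

The highest competing bid is 58,500.
Bidding truthfully at 44,000: the top bid is 58,500 (a rival), so Gita loses. Payoff = 0.
Bidding 59,000: Gita has the top bid, wins, and pays the second-highest bid 58,500. Payoff = 44,000 − 58,500 = -14,500.
This is the dominant-strategy logic: truthful bidding weakly beats any alternative.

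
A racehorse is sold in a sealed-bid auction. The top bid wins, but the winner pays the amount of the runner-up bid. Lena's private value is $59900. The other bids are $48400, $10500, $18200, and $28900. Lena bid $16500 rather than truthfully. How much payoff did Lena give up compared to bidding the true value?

The highest competing bid is $48400.
Bidding truthfully at $59900: Lena has the top bid, wins, and pays the second-highest bid $48400. Payoff = $59900 − $48400 = $11500.
Bidding $16500: the top bid is $48400 (a rival), so Lena loses. Payoff = $0.
Regret = truthful payoff − actual payoff = $11500 − $0 = $11500.

$11500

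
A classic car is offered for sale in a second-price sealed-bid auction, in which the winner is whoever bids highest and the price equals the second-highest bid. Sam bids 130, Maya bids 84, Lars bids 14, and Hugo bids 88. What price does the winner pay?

Ordered from highest: Sam 130, then Hugo 88, then Maya 84, then Lars 14.
Sam is the highest bidder, so Sam wins.
Under the second-price rule, the price is the second-highest bid: 88.

Price paid: 88.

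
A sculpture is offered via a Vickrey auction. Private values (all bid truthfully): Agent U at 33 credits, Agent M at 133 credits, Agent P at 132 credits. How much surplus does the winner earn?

Sorted high to low: Agent M 133 credits > Agent P 132 credits > Agent U 33 credits.
Agent M wins with the top bid and pays the second-highest, 132 credits.
Surplus = 133 credits − 132 credits = 1 credits.

Winner's surplus: 1 credits.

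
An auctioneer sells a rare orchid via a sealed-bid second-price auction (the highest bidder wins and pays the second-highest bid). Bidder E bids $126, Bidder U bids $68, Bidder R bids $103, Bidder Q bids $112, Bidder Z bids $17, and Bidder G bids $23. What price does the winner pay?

Bids in descending order: Bidder E $126; Bidder Q $112; Bidder R $103; Bidder U $68; Bidder G $23; Bidder Z $17.
Bidder E is the highest bidder, so Bidder E wins.
Under the second-price rule, the price is the second-highest bid: $112.

$112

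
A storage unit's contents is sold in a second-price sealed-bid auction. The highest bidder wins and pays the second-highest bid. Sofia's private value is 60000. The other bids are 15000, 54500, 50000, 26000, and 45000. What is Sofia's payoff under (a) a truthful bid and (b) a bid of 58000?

(a) 5500  (b) 5500

The highest competing bid is 54500.
Bidding truthfully at 60000: Sofia has the top bid, wins, and pays the second-highest bid 54500. Payoff = 60000 − 54500 = 5500.
Bidding 58000: Sofia has the top bid, wins, and pays the second-highest bid 54500. Payoff = 60000 − 54500 = 5500.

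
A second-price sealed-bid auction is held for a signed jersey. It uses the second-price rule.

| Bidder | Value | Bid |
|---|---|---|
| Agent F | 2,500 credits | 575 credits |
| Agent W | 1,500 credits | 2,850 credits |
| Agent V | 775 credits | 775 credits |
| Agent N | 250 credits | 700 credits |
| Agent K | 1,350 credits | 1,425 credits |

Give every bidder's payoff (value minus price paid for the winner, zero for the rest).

Ordered from highest: Agent W 2,850 credits, then Agent K 1,425 credits, then Agent V 775 credits, then Agent N 700 credits, then Agent F 575 credits.
Agent W has the top bid and wins; the price is the second-highest bid, 1,425 credits.
Agent W's payoff = 1,500 credits − 1,425 credits = 75 credits. All other bidders lose, so their payoff is 0.

Payoffs: Agent F 0 credits, Agent W 75 credits, Agent V 0 credits, Agent N 0 credits, Agent K 0 credits.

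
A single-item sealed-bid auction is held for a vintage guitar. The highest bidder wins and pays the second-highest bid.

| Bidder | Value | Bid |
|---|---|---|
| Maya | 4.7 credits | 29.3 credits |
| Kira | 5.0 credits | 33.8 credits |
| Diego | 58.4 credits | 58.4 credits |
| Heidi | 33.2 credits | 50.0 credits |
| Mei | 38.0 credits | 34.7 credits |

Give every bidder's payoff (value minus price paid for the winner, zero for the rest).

Bids in descending order: Diego 58.4 credits, then Heidi 50.0 credits, then Mei 34.7 credits, then Kira 33.8 credits, then Maya 29.3 credits.
Diego has the top bid and wins; the price is the second-highest bid, 50.0 credits.
Diego's payoff = 58.4 credits − 50.0 credits = 8.4 credits. All other bidders lose, so their payoff is 0.

Payoffs: Maya 0.0 credits, Kira 0.0 credits, Diego 8.4 credits, Heidi 0.0 credits, Mei 0.0 credits.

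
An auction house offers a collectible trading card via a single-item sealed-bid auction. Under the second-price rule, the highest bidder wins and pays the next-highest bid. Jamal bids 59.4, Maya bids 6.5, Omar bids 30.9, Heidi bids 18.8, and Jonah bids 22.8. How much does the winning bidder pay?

Sorted high to low: Jamal 59.4; Omar 30.9; Jonah 22.8; Heidi 18.8; Maya 6.5.
Jamal has the highest bid, so Jamal wins.
The second-highest bid is 30.9, so that is what Jamal pays.

30.9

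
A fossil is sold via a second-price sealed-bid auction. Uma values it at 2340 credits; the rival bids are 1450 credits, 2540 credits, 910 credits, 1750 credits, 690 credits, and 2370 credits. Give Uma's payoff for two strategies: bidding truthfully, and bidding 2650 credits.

(a) 0 credits  (b) -200 credits

The highest competing bid is 2540 credits.
Bidding truthfully at 2340 credits: the top bid is 2540 credits (a rival), so Uma loses. Payoff = 0 credits.
Bidding 2650 credits: Uma has the top bid, wins, and pays the second-highest bid 2540 credits. Payoff = 2340 credits − 2540 credits = -200 credits.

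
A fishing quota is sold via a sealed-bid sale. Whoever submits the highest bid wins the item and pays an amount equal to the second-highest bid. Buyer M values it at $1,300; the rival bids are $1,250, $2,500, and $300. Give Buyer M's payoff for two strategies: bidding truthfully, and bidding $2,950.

The highest competing bid is $2,500.
Bidding truthfully at $1,300: the top bid is $2,500 (a rival), so Buyer M loses. Payoff = $0.
Bidding $2,950: Buyer M has the top bid, wins, and pays the second-highest bid $2,500. Payoff = $1,300 − $2,500 = -$1,200.

Truthful: $0; alternative: -$1,200.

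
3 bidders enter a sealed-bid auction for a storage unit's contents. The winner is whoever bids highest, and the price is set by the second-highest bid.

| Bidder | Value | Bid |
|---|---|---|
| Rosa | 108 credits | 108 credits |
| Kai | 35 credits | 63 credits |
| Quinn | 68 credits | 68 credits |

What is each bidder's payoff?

Payoffs: Rosa 40 credits, Kai 0 credits, Quinn 0 credits.

Sorted high to low: Rosa 108 credits, then Quinn 68 credits, then Kai 63 credits.
Rosa has the top bid and wins; the price is the second-highest bid, 68 credits.
Rosa's payoff = 108 credits − 68 credits = 40 credits. All other bidders lose, so their payoff is 0.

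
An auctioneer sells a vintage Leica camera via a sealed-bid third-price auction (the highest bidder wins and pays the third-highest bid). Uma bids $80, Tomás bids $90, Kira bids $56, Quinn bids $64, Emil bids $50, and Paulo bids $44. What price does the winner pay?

Price paid: $64.

Ranking the bids: Tomás $90 > Uma $80 > Quinn $64 > Kira $56 > Emil $50 > Paulo $44.
Tomás is the highest bidder, so Tomás wins.
Under the third-price rule, the price is the third-highest bid: $64.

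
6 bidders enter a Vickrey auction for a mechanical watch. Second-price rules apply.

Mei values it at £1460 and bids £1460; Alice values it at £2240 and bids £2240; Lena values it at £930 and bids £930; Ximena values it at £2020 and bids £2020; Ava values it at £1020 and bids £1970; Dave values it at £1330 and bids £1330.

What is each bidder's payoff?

Ranking the bids: Alice £2240; Ximena £2020; Ava £1970; Mei £1460; Dave £1330; Lena £930.
Alice has the top bid and wins; the price is the second-highest bid, £2020.
Alice's payoff = £2240 − £2020 = £220. All other bidders lose, so their payoff is 0.

Mei £0, Alice £220, Lena £0, Ximena £0, Ava £0, Dave £0.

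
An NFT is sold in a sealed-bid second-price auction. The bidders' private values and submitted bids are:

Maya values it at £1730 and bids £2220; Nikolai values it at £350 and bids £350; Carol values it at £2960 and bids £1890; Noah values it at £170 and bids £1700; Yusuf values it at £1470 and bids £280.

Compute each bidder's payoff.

Sorted high to low: Maya £2220 > Carol £1890 > Noah £1700 > Nikolai £350 > Yusuf £280.
Maya has the top bid and wins; the price is the second-highest bid, £1890.
Maya's payoff = £1730 − £1890 = -£160. All other bidders lose, so their payoff is 0.

Maya -£160, Nikolai £0, Carol £0, Noah £0, Yusuf £0.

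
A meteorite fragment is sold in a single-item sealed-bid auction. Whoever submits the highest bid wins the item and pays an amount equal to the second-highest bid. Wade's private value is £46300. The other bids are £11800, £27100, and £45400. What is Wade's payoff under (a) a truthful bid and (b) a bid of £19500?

(a) £900  (b) £0

The highest competing bid is £45400.
Bidding truthfully at £46300: Wade has the top bid, wins, and pays the second-highest bid £45400. Payoff = £46300 − £45400 = £900.
Bidding £19500: the top bid is £45400 (a rival), so Wade loses. Payoff = £0.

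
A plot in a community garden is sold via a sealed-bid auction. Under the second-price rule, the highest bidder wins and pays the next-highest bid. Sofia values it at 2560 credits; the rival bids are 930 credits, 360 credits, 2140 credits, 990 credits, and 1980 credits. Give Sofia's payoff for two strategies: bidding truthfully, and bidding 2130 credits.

Truthful: 420 credits; alternative: 0 credits.

The highest competing bid is 2140 credits.
Bidding truthfully at 2560 credits: Sofia has the top bid, wins, and pays the second-highest bid 2140 credits. Payoff = 2560 credits − 2140 credits = 420 credits.
Bidding 2130 credits: the top bid is 2140 credits (a rival), so Sofia loses. Payoff = 0 credits.
Deviating from a truthful bid can only lose payoff in a second-price auction — never gain.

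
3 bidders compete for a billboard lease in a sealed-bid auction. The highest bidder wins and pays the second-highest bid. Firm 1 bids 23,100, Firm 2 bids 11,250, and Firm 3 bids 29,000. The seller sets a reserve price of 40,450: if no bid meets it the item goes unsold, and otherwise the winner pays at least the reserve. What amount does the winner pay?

unsold

Ordered from highest: Firm 3 29,000 > Firm 1 23,100 > Firm 2 11,250.
The top bid 29,000 is below the reserve 40,450, so the item goes unsold and nothing is paid.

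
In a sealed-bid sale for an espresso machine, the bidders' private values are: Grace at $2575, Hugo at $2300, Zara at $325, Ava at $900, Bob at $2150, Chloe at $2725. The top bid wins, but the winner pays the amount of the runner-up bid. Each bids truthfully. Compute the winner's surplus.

Ranking the bids: Chloe $2725; Grace $2575; Hugo $2300; Bob $2150; Ava $900; Zara $325.
Chloe wins with the top bid and pays the second-highest, $2575.
Surplus = $2725 − $2575 = $150.

Surplus = $150.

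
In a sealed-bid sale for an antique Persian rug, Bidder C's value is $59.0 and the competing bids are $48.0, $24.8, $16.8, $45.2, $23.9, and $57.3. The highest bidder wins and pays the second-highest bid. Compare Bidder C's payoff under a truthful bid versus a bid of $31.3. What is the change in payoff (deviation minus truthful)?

The highest competing bid is $57.3.
Bidding truthfully at $59.0: Bidder C has the top bid, wins, and pays the second-highest bid $57.3. Payoff = $59.0 − $57.3 = $1.7.
Bidding $31.3: the top bid is $57.3 (a rival), so Bidder C loses. Payoff = $0.0.
Change = $0.0 − $1.7 = -$1.7.

-$1.7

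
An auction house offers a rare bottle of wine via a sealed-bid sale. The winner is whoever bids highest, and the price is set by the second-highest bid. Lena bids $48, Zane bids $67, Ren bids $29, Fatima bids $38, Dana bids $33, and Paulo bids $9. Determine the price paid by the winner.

The winner pays $48.

Ranking the bids: Zane $67; Lena $48; Fatima $38; Dana $33; Ren $29; Paulo $9.
Zane has the highest bid, so Zane wins.
The second-highest bid is $48, so that is what Zane pays.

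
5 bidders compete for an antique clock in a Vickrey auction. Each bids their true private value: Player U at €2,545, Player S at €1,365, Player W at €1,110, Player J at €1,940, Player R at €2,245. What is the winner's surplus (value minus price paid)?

Ranking the bids: Player U €2,545; Player R €2,245; Player J €1,940; Player S €1,365; Player W €1,110.
Player U wins with the top bid and pays the second-highest, €2,245.
Surplus = €2,545 − €2,245 = €300.

Surplus = €300.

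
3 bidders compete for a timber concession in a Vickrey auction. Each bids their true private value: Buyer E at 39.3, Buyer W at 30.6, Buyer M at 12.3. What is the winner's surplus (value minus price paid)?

Sorted high to low: Buyer E 39.3, then Buyer W 30.6, then Buyer M 12.3.
Buyer E wins with the top bid and pays the second-highest, 30.6.
Surplus = 39.3 − 30.6 = 8.7.

Winner's surplus: 8.7.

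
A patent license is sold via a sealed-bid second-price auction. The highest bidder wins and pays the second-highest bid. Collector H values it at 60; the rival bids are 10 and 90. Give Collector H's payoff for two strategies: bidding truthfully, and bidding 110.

(a) 0  (b) -30

The highest competing bid is 90.
Bidding truthfully at 60: the top bid is 90 (a rival), so Collector H loses. Payoff = 0.
Bidding 110: Collector H has the top bid, wins, and pays the second-highest bid 90. Payoff = 60 − 90 = -30.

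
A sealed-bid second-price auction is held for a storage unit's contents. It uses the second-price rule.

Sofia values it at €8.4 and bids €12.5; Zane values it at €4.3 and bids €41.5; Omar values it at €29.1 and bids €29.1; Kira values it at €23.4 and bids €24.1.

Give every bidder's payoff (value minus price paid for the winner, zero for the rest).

Ranking the bids: Zane €41.5, then Omar €29.1, then Kira €24.1, then Sofia €12.5.
Zane has the top bid and wins; the price is the second-highest bid, €29.1.
Zane's payoff = €4.3 − €29.1 = -€24.8. All other bidders lose, so their payoff is 0.

Payoffs: Sofia €0.0, Zane -€24.8, Omar €0.0, Kira €0.0.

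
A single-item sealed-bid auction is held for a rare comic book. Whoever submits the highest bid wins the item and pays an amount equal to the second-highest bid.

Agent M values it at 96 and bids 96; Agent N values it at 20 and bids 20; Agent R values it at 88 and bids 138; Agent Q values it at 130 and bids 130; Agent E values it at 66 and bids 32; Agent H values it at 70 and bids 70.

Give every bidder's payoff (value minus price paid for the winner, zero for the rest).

Ordered from highest: Agent R 138; Agent Q 130; Agent M 96; Agent H 70; Agent E 32; Agent N 20.
Agent R has the top bid and wins; the price is the second-highest bid, 130.
Agent R's payoff = 88 − 130 = -42. All other bidders lose, so their payoff is 0.

Payoffs: Agent M 0, Agent N 0, Agent R -42, Agent Q 0, Agent E 0, Agent H 0.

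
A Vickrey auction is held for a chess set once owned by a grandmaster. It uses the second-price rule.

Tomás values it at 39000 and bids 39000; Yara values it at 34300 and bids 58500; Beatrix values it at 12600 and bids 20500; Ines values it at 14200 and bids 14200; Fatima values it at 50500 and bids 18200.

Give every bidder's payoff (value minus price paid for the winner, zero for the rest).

Bids in descending order: Yara 58500 > Tomás 39000 > Beatrix 20500 > Fatima 18200 > Ines 14200.
Yara has the top bid and wins; the price is the second-highest bid, 39000.
Yara's payoff = 34300 − 39000 = -4700. All other bidders lose, so their payoff is 0.

Payoffs: Tomás 0, Yara -4700, Beatrix 0, Ines 0, Fatima 0.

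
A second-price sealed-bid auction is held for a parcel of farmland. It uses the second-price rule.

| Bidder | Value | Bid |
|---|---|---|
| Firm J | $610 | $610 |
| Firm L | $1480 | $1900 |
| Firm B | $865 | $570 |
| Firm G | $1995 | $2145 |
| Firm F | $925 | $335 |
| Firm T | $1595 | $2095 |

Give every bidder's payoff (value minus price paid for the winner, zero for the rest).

Firm J $0, Firm L $0, Firm B $0, Firm G -$100, Firm F $0, Firm T $0.

Bids in descending order: Firm G $2145; Firm T $2095; Firm L $1900; Firm J $610; Firm B $570; Firm F $335.
Firm G has the top bid and wins; the price is the second-highest bid, $2095.
Firm G's payoff = $1995 − $2095 = -$100. All other bidders lose, so their payoff is 0.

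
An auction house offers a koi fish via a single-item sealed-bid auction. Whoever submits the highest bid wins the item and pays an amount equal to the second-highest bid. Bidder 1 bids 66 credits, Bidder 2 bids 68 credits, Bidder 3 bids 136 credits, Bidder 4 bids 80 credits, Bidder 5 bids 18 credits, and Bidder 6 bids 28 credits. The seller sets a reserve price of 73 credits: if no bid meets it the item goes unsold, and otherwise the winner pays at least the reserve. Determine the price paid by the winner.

Sorted high to low: Bidder 3 136 credits; Bidder 4 80 credits; Bidder 2 68 credits; Bidder 1 66 credits; Bidder 6 28 credits; Bidder 5 18 credits.
Bidder 3 has the highest bid, so Bidder 3 wins.
The second-highest bid is 80 credits, which exceeds the reserve, so that sets the price.

80 credits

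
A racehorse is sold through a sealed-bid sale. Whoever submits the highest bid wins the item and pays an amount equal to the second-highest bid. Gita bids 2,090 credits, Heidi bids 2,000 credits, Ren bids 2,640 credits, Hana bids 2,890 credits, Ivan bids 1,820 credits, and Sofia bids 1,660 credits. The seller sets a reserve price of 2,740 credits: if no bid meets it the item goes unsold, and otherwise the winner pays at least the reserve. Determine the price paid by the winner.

Price paid: 2,740 credits.

Ranking the bids: Hana 2,890 credits; Ren 2,640 credits; Gita 2,090 credits; Heidi 2,000 credits; Ivan 1,820 credits; Sofia 1,660 credits.
Hana has the highest bid, so Hana wins.
The second-highest bid is 2,640 credits, but the reserve 2,740 credits is higher, so the price is the reserve.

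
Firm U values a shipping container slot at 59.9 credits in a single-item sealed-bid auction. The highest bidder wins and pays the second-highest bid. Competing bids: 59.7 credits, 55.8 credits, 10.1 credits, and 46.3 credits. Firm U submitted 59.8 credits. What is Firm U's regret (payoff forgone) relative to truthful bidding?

The highest competing bid is 59.7 credits.
Bidding truthfully at 59.9 credits: Firm U has the top bid, wins, and pays the second-highest bid 59.7 credits. Payoff = 59.9 credits − 59.7 credits = 0.2 credits.
Bidding 59.8 credits: Firm U has the top bid, wins, and pays the second-highest bid 59.7 credits. Payoff = 59.9 credits − 59.7 credits = 0.2 credits.
Regret = truthful payoff − actual payoff = 0.2 credits − 0.2 credits = 0.0 credits.
The bid only affects whether you win, not the price — here both bids land on the same side of the top rival bid, so the deviation is payoff-neutral.

0.0 credits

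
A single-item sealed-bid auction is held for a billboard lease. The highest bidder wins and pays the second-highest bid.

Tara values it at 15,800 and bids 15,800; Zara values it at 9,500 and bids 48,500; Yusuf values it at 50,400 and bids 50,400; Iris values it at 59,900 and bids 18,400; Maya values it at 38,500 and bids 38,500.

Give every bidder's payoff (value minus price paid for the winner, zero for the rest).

Bids in descending order: Yusuf 50,400; Zara 48,500; Maya 38,500; Iris 18,400; Tara 15,800.
Yusuf has the top bid and wins; the price is the second-highest bid, 48,500.
Yusuf's payoff = 50,400 − 48,500 = 1,900. All other bidders lose, so their payoff is 0.

Tara 0, Zara 0, Yusuf 1,900, Iris 0, Maya 0.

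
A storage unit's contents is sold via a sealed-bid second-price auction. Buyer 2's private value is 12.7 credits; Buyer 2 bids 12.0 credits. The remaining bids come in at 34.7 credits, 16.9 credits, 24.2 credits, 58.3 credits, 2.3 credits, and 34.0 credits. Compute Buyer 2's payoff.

Highest competing bid: 58.3 credits.
Buyer 2's bid 12.0 credits is not the highest, so Buyer 2 loses, pays nothing, and earns zero payoff.

The bidder's payoff: 0.0 credits.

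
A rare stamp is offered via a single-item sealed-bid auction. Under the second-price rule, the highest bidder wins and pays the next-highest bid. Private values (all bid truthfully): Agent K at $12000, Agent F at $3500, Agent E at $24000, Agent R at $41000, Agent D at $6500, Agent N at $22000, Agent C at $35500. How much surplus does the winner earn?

Winner's surplus: $5500.

Ranking the bids: Agent R $41000 > Agent C $35500 > Agent E $24000 > Agent N $22000 > Agent K $12000 > Agent D $6500 > Agent F $3500.
Agent R wins with the top bid and pays the second-highest, $35500.
Surplus = $41000 − $35500 = $5500.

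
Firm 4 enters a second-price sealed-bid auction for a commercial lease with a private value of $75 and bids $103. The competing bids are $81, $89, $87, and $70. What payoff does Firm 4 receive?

Highest competing bid: $89.
Firm 4's bid $103 is the highest overall, so Firm 4 wins and pays the second-highest bid, $89.
Payoff = value − price = $75 − $89 = -$14.

-$14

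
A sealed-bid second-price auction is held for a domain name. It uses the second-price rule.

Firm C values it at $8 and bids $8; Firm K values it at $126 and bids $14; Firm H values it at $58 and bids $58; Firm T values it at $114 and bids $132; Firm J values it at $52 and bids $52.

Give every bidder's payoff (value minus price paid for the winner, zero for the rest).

Ranking the bids: Firm T $132 > Firm H $58 > Firm J $52 > Firm K $14 > Firm C $8.
Firm T has the top bid and wins; the price is the second-highest bid, $58.
Firm T's payoff = $114 − $58 = $56. All other bidders lose, so their payoff is 0.

Payoffs: Firm C $0, Firm K $0, Firm H $0, Firm T $56, Firm J $0.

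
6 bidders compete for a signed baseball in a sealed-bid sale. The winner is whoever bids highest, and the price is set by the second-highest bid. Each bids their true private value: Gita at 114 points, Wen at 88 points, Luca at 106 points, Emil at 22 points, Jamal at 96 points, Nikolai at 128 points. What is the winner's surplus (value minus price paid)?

Surplus = 14 points.

Sorted high to low: Nikolai 128 points, then Gita 114 points, then Luca 106 points, then Jamal 96 points, then Wen 88 points, then Emil 22 points.
Nikolai wins with the top bid and pays the second-highest, 114 points.
Surplus = 128 points − 114 points = 14 points.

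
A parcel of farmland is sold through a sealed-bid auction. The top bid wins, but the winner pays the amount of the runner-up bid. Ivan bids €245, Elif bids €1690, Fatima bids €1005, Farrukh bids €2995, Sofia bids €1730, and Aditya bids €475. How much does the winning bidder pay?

Ordered from highest: Farrukh €2995; Sofia €1730; Elif €1690; Fatima €1005; Aditya €475; Ivan €245.
Farrukh has the highest bid, so Farrukh wins.
The second-highest bid is €1730, so that is what Farrukh pays.

€1730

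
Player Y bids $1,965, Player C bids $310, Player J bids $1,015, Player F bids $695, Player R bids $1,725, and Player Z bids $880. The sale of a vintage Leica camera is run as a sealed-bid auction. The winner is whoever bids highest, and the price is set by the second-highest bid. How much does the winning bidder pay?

Sorted high to low: Player Y $1,965; Player R $1,725; Player J $1,015; Player Z $880; Player F $695; Player C $310.
Player Y has the highest bid, so Player Y wins.
The second-highest bid is $1,725, so that is what Player Y pays.

Price paid: $1,725.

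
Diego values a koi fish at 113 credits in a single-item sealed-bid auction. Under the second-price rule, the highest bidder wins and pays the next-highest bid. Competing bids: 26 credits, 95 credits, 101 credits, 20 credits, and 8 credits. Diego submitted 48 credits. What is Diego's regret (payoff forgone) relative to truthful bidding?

12 credits

The highest competing bid is 101 credits.
Bidding truthfully at 113 credits: Diego has the top bid, wins, and pays the second-highest bid 101 credits. Payoff = 113 credits − 101 credits = 12 credits.
Bidding 48 credits: the top bid is 101 credits (a rival), so Diego loses. Payoff = 0 credits.
Regret = truthful payoff − actual payoff = 12 credits − 0 credits = 12 credits.
This is the dominant-strategy logic: truthful bidding weakly beats any alternative.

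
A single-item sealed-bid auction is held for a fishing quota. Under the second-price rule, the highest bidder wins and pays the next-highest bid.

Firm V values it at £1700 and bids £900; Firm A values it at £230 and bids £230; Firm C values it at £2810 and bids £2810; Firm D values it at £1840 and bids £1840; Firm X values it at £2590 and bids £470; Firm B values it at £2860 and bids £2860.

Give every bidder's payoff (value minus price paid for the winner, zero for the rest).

Payoffs: Firm V £0, Firm A £0, Firm C £0, Firm D £0, Firm X £0, Firm B £50.

Sorted high to low: Firm B £2860, then Firm C £2810, then Firm D £1840, then Firm V £900, then Firm X £470, then Firm A £230.
Firm B has the top bid and wins; the price is the second-highest bid, £2810.
Firm B's payoff = £2860 − £2810 = £50. All other bidders lose, so their payoff is 0.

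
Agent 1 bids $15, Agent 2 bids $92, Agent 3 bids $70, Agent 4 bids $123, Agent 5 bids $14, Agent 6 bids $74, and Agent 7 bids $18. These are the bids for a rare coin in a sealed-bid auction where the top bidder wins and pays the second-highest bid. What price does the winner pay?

$92

Ranking the bids: Agent 4 $123 > Agent 2 $92 > Agent 6 $74 > Agent 3 $70 > Agent 7 $18 > Agent 1 $15 > Agent 5 $14.
Agent 4 is the highest bidder, so Agent 4 wins.
Under the second-price rule, the price is the second-highest bid: $92.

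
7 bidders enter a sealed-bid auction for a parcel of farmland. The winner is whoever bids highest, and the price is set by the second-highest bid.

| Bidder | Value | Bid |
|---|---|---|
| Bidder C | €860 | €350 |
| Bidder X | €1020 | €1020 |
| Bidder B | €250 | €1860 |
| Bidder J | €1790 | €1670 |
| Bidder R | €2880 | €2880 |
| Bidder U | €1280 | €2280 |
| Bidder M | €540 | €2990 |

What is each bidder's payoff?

Ordered from highest: Bidder M €2990; Bidder R €2880; Bidder U €2280; Bidder B €1860; Bidder J €1670; Bidder X €1020; Bidder C €350.
Bidder M has the top bid and wins; the price is the second-highest bid, €2880.
Bidder M's payoff = €540 − €2880 = -€2340. All other bidders lose, so their payoff is 0.

Payoffs: Bidder C €0, Bidder X €0, Bidder B €0, Bidder J €0, Bidder R €0, Bidder U €0, Bidder M -€2340.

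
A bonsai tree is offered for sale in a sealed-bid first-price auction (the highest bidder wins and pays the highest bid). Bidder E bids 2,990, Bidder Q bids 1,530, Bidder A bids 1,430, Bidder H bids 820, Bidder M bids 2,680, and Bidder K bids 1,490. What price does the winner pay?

2,990

Bids in descending order: Bidder E 2,990 > Bidder M 2,680 > Bidder Q 1,530 > Bidder K 1,490 > Bidder A 1,430 > Bidder H 820.
Bidder E is the highest bidder, so Bidder E wins.
Under the first-price rule, the price is the highest bid: 2,990.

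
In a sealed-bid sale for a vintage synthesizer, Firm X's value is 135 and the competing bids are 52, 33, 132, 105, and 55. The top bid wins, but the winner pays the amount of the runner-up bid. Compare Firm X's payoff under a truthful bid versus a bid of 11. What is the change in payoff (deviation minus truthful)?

Change in payoff: -3.

The highest competing bid is 132.
Bidding truthfully at 135: Firm X has the top bid, wins, and pays the second-highest bid 132. Payoff = 135 − 132 = 3.
Bidding 11: the top bid is 132 (a rival), so Firm X loses. Payoff = 0.
Change = 0 − 3 = -3.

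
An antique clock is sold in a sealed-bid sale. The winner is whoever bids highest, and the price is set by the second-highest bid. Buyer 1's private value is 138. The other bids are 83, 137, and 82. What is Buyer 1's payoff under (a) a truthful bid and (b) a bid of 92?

The highest competing bid is 137.
Bidding truthfully at 138: Buyer 1 has the top bid, wins, and pays the second-highest bid 137. Payoff = 138 − 137 = 1.
Bidding 92: the top bid is 137 (a rival), so Buyer 1 loses. Payoff = 0.

(a) 1  (b) 0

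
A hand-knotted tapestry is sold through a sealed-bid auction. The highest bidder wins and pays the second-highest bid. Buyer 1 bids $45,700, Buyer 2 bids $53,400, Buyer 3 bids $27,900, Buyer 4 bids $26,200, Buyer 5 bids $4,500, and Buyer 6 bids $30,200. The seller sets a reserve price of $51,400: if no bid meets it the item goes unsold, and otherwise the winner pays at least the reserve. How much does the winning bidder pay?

$51,400

Bids in descending order: Buyer 2 $53,400, then Buyer 1 $45,700, then Buyer 6 $30,200, then Buyer 3 $27,900, then Buyer 4 $26,200, then Buyer 5 $4,500.
Buyer 2 has the highest bid, so Buyer 2 wins.
The second-highest bid is $45,700, but the reserve $51,400 is higher, so the price is the reserve.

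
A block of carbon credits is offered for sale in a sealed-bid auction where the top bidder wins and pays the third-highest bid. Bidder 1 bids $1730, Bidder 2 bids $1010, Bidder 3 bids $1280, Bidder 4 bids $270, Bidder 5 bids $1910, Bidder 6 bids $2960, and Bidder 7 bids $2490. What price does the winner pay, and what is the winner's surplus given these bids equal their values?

The winner pays $1910 for a surplus of $1050.

Ranking the bids: Bidder 6 $2960; Bidder 7 $2490; Bidder 5 $1910; Bidder 1 $1730; Bidder 3 $1280; Bidder 2 $1010; Bidder 4 $270.
Bidder 6 is the highest bidder, so Bidder 6 wins.
Under the third-price rule, the price is the third-highest bid: $1910.
Surplus = $2960 − $1910 = $1050.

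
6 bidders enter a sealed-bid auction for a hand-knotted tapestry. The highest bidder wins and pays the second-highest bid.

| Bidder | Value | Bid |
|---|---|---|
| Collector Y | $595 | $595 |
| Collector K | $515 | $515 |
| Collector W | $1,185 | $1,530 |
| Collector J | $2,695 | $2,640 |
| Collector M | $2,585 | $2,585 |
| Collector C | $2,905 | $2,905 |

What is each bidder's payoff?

Collector Y $0, Collector K $0, Collector W $0, Collector J $0, Collector M $0, Collector C $265.

Sorted high to low: Collector C $2,905, then Collector J $2,640, then Collector M $2,585, then Collector W $1,530, then Collector Y $595, then Collector K $515.
Collector C has the top bid and wins; the price is the second-highest bid, $2,640.
Collector C's payoff = $2,905 − $2,640 = $265. All other bidders lose, so their payoff is 0.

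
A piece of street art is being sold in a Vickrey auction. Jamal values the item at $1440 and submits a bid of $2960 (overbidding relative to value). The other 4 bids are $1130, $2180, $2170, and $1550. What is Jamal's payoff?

Highest competing bid: $2180.
Jamal's bid $2960 is the highest overall, so Jamal wins and pays the second-highest bid, $2180.
Payoff = value − price = $1440 − $2180 = -$740.
Overbidding won the item at a price above value — truthful bidding would have avoided this loss.

Jamal's payoff: -$740.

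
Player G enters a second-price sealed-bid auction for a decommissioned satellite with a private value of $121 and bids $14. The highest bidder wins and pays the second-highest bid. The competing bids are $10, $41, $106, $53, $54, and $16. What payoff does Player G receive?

Highest competing bid: $106.
Player G's bid $14 is not the highest, so Player G loses, pays nothing, and earns zero payoff.

$0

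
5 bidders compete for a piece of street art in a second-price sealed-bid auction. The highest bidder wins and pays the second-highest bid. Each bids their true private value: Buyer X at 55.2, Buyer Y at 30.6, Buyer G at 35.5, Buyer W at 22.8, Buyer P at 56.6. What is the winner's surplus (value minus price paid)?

Bids in descending order: Buyer P 56.6; Buyer X 55.2; Buyer G 35.5; Buyer Y 30.6; Buyer W 22.8.
Buyer P wins with the top bid and pays the second-highest, 55.2.
Surplus = 56.6 − 55.2 = 1.4.

Surplus = 1.4.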